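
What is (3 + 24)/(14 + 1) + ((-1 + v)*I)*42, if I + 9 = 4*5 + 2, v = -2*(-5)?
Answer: 24579/5 ≈ 4915.8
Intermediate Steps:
v = 10
I = 13 (I = -9 + (4*5 + 2) = -9 + (20 + 2) = -9 + 22 = 13)
(3 + 24)/(14 + 1) + ((-1 + v)*I)*42 = (3 + 24)/(14 + 1) + ((-1 + 10)*13)*42 = 27/15 + (9*13)*42 = 27*(1/15) + 117*42 = 9/5 + 4914 = 24579/5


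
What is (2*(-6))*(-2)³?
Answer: 96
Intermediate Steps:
(2*(-6))*(-2)³ = -12*(-8) = 96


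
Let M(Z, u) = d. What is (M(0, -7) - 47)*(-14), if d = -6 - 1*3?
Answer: 784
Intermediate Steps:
d = -9 (d = -6 - 3 = -9)
M(Z, u) = -9
(M(0, -7) - 47)*(-14) = (-9 - 47)*(-14) = -56*(-14) = 784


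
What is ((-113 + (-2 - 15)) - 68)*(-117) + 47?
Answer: 23213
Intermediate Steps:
((-113 + (-2 - 15)) - 68)*(-117) + 47 = ((-113 - 17) - 68)*(-117) + 47 = (-130 - 68)*(-117) + 47 = -198*(-117) + 47 = 23166 + 47 = 23213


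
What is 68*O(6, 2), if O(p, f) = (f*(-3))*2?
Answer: -816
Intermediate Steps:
O(p, f) = -6*f (O(p, f) = -3*f*2 = -6*f)
68*O(6, 2) = 68*(-6*2) = 68*(-12) = -816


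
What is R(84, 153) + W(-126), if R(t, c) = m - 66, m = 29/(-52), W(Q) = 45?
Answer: -1121/52 ≈ -21.558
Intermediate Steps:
m = -29/52 (m = 29*(-1/52) = -29/52 ≈ -0.55769)
R(t, c) = -3461/52 (R(t, c) = -29/52 - 66 = -3461/52)
R(84, 153) + W(-126) = -3461/52 + 45 = -1121/52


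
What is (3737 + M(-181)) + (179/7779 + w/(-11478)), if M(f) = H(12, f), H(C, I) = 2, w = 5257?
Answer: 111268868959/29762454 ≈ 3738.6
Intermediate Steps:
M(f) = 2
(3737 + M(-181)) + (179/7779 + w/(-11478)) = (3737 + 2) + (179/7779 + 5257/(-11478)) = 3739 + (179*(1/7779) + 5257*(-1/11478)) = 3739 + (179/7779 - 5257/11478) = 3739 - 12946547/29762454 = 111268868959/29762454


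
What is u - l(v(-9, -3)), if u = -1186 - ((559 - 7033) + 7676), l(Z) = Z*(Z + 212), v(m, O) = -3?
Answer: -1761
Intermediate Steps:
l(Z) = Z*(212 + Z)
u = -2388 (u = -1186 - (-6474 + 7676) = -1186 - 1*1202 = -1186 - 1202 = -2388)
u - l(v(-9, -3)) = -2388 - (-3)*(212 - 3) = -2388 - (-3)*209 = -2388 - 1*(-627) = -2388 + 627 = -1761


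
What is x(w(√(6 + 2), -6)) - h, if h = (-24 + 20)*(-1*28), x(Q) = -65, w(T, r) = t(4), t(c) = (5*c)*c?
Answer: -177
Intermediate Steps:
t(c) = 5*c²
w(T, r) = 80 (w(T, r) = 5*4² = 5*16 = 80)
h = 112 (h = -4*(-28) = 112)
x(w(√(6 + 2), -6)) - h = -65 - 1*112 = -65 - 112 = -177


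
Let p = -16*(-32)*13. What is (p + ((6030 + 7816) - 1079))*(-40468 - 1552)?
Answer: -816154460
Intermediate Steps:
p = 6656 (p = 512*13 = 6656)
(p + ((6030 + 7816) - 1079))*(-40468 - 1552) = (6656 + ((6030 + 7816) - 1079))*(-40468 - 1552) = (6656 + (13846 - 1079))*(-42020) = (6656 + 12767)*(-42020) = 19423*(-42020) = -816154460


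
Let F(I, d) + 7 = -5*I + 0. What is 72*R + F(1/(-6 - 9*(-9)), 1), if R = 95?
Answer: 184490/27 ≈ 6833.0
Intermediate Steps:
F(I, d) = -7 - 5*I (F(I, d) = -7 + (-5*I + 0) = -7 - 5*I)
72*R + F(1/(-6 - 9*(-9)), 1) = 72*95 + (-7 - 5/((-6 - 9)*(-9))) = 6840 + (-7 - 5*(-1)/((-15)*9)) = 6840 + (-7 - (-1)*(-1)/(3*9)) = 6840 + (-7 - 5*1/135) = 6840 + (-7 - 1/27) = 6840 - 190/27 = 184490/27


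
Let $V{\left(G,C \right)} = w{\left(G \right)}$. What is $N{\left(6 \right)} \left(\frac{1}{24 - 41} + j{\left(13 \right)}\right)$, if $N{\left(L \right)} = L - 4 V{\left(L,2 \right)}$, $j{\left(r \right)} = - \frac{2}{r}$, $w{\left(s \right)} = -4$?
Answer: $- \frac{1034}{221} \approx -4.6787$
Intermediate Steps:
$V{\left(G,C \right)} = -4$
$N{\left(L \right)} = 16 + L$ ($N{\left(L \right)} = L - -16 = L + 16 = 16 + L$)
$N{\left(6 \right)} \left(\frac{1}{24 - 41} + j{\left(13 \right)}\right) = \left(16 + 6\right) \left(\frac{1}{24 - 41} - \frac{2}{13}\right) = 22 \left(\frac{1}{-17} - \frac{2}{13}\right) = 22 \left(- \frac{1}{17} - \frac{2}{13}\right) = 22 \left(- \frac{47}{221}\right) = - \frac{1034}{221}$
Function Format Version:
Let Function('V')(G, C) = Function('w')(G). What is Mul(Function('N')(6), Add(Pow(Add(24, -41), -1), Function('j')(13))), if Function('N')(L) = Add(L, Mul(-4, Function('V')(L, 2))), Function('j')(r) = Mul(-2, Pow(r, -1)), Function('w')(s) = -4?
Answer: Rational(-1034, 221) ≈ -4.6787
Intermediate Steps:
Function('V')(G, C) = -4
Function('N')(L) = Add(16, L) (Function('N')(L) = Add(L, Mul(-4, -4)) = Add(L, 16) = Add(16, L))
Mul(Function('N')(6), Add(Pow(Add(24, -41), -1), Function('j')(13))) = Mul(Add(16, 6), Add(Pow(Add(24, -41), -1), Mul(-2, Pow(13, -1)))) = Mul(22, Add(Pow(-17, -1), Mul(-2, Rational(1, 13)))) = Mul(22, Add(Rational(-1, 17), Rational(-2, 13))) = Mul(22, Rational(-47, 221)) = Rational(-1034, 221)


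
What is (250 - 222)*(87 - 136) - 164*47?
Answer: -9080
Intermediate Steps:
(250 - 222)*(87 - 136) - 164*47 = 28*(-49) - 7708 = -1372 - 7708 = -9080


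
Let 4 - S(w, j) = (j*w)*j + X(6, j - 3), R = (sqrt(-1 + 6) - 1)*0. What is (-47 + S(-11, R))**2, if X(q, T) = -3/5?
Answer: 44944/25 ≈ 1797.8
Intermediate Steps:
X(q, T) = -3/5 (X(q, T) = -3*1/5 = -3/5)
R = 0 (R = (sqrt(5) - 1)*0 = (-1 + sqrt(5))*0 = 0)
S(w, j) = 23/5 - w*j**2 (S(w, j) = 4 - ((j*w)*j - 3/5) = 4 - (w*j**2 - 3/5) = 4 - (-3/5 + w*j**2) = 4 + (3/5 - w*j**2) = 23/5 - w*j**2)
(-47 + S(-11, R))**2 = (-47 + (23/5 - 1*(-11)*0**2))**2 = (-47 + (23/5 - 1*(-11)*0))**2 = (-47 + (23/5 + 0))**2 = (-47 + 23/5)**2 = (-212/5)**2 = 44944/25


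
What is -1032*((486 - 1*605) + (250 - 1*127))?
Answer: -4128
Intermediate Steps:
-1032*((486 - 1*605) + (250 - 1*127)) = -1032*((486 - 605) + (250 - 127)) = -1032*(-119 + 123) = -1032*4 = -4128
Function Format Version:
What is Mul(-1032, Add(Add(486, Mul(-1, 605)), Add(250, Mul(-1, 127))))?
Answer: -4128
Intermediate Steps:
Mul(-1032, Add(Add(486, Mul(-1, 605)), Add(250, Mul(-1, 127)))) = Mul(-1032, Add(Add(486, -605), Add(250, -127))) = Mul(-1032, Add(-119, 123)) = Mul(-1032, 4) = -4128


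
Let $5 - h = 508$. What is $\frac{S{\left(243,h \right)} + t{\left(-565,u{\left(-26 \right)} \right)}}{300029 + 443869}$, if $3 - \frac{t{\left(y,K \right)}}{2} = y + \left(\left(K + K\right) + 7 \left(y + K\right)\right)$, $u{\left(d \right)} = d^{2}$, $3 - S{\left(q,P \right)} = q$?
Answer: $- \frac{1681}{371949} \approx -0.0045194$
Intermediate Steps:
$h = -503$ ($h = 5 - 508 = -503$)
$S{\left(q,P \right)} = 3 - q$
$t{\left(y,K \right)} = 6 - 18 K - 16 y$ ($t{\left(y,K \right)} = 6 - 2 \left(y + \left(\left(K + K\right) + 7 \left(y + K\right)\right)\right) = 6 - 2 \left(y + \left(2 K + 7 \left(K + y\right)\right)\right) = 6 - 2 \left(y + \left(2 K + \left(7 K + 7 y\right)\right)\right) = 6 - 2 \left(y + \left(7 y + 9 K\right)\right) = 6 - 2 \left(8 y + 9 K\right) = 6 - \left(16 y + 18 K\right) = 6 - 18 K - 16 y$)
$\frac{S{\left(243,h \right)} + t{\left(-565,u{\left(-26 \right)} \right)}}{300029 + 443869} = \frac{\left(3 - 243\right) - \left(-9046 + 12168\right)}{300029 + 443869} = \frac{\left(3 - 243\right) + \left(6 - 12168 + 9040\right)}{743898} = \left(-240 + \left(6 - 12168 + 9040\right)\right) \frac{1}{743898} = \left(-240 - 3122\right) \frac{1}{743898} = \left(-3362\right) \frac{1}{743898} = - \frac{1681}{371949}$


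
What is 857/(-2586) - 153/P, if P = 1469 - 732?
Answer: -1027267/1905882 ≈ -0.53900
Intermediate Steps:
P = 737
857/(-2586) - 153/P = 857/(-2586) - 153/737 = 857*(-1/2586) - 153*1/737 = -857/2586 - 153/737 = -1027267/1905882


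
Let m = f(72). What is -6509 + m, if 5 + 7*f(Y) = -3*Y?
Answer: -45784/7 ≈ -6540.6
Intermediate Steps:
f(Y) = -5/7 - 3*Y/7 (f(Y) = -5/7 + (-3*Y)/7 = -5/7 - 3*Y/7)
m = -221/7 (m = -5/7 - 3/7*72 = -5/7 - 216/7 = -221/7 ≈ -31.571)
-6509 + m = -6509 - 221/7 = -45784/7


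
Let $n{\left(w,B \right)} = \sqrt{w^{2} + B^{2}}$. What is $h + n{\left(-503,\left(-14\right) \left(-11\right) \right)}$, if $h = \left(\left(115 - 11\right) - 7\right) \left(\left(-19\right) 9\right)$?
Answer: $-16587 + 5 \sqrt{11069} \approx -16061.0$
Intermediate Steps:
$h = -16587$ ($h = \left(104 - 7\right) \left(-171\right) = 97 \left(-171\right) = -16587$)
$n{\left(w,B \right)} = \sqrt{B^{2} + w^{2}}$
$h + n{\left(-503,\left(-14\right) \left(-11\right) \right)} = -16587 + \sqrt{\left(\left(-14\right) \left(-11\right)\right)^{2} + \left(-503\right)^{2}} = -16587 + \sqrt{154^{2} + 253009} = -16587 + \sqrt{23716 + 253009} = -16587 + \sqrt{276725} = -16587 + 5 \sqrt{11069}$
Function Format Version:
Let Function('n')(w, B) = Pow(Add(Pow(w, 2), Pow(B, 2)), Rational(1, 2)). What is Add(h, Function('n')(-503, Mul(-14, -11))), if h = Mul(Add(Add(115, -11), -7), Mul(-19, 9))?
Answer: Add(-16587, Mul(5, Pow(11069, Rational(1, 2)))) ≈ -16061.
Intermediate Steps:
h = -16587 (h = Mul(Add(104, -7), -171) = Mul(97, -171) = -16587)
Function('n')(w, B) = Pow(Add(Pow(B, 2), Pow(w, 2)), Rational(1, 2))
Add(h, Function('n')(-503, Mul(-14, -11))) = Add(-16587, Pow(Add(Pow(Mul(-14, -11), 2), Pow(-503, 2)), Rational(1, 2))) = Add(-16587, Pow(Add(Pow(154, 2), 253009), Rational(1, 2))) = Add(-16587, Pow(Add(23716, 253009), Rational(1, 2))) = Add(-16587, Pow(276725, Rational(1, 2))) = Add(-16587, Mul(5, Pow(11069, Rational(1, 2))))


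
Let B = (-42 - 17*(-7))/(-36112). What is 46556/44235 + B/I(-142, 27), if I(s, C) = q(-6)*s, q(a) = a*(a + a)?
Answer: 636625989149/604887555840 ≈ 1.0525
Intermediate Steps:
q(a) = 2*a² (q(a) = a*(2*a) = 2*a²)
I(s, C) = 72*s (I(s, C) = (2*(-6)²)*s = (2*36)*s = 72*s)
B = -77/36112 (B = (-42 + 119)*(-1/36112) = 77*(-1/36112) = -77/36112 ≈ -0.0021323)
46556/44235 + B/I(-142, 27) = 46556/44235 - 77/(36112*(72*(-142))) = 46556*(1/44235) - 77/36112/(-10224) = 46556/44235 - 77/36112*(-1/10224) = 46556/44235 + 77/369209088 = 636625989149/604887555840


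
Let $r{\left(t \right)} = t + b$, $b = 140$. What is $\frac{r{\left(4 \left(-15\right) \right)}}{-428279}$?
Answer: $- \frac{80}{428279} \approx -0.00018679$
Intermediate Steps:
$r{\left(t \right)} = 140 + t$ ($r{\left(t \right)} = t + 140 = 140 + t$)
$\frac{r{\left(4 \left(-15\right) \right)}}{-428279} = \frac{140 + 4 \left(-15\right)}{-428279} = \left(140 - 60\right) \left(- \frac{1}{428279}\right) = 80 \left(- \frac{1}{428279}\right) = - \frac{80}{428279}$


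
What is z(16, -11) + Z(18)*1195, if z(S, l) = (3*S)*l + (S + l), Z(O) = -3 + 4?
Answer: 672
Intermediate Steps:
Z(O) = 1
z(S, l) = S + l + 3*S*l (z(S, l) = 3*S*l + (S + l) = S + l + 3*S*l)
z(16, -11) + Z(18)*1195 = (16 - 11 + 3*16*(-11)) + 1*1195 = (16 - 11 - 528) + 1195 = -523 + 1195 = 672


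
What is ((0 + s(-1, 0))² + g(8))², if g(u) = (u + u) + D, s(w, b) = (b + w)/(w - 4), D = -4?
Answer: 90601/625 ≈ 144.96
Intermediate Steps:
s(w, b) = (b + w)/(-4 + w)
g(u) = -4 + 2*u (g(u) = (u + u) - 4 = 2*u - 4 = -4 + 2*u)
((0 + s(-1, 0))² + g(8))² = ((0 + (0 - 1)/(-4 - 1))² + (-4 + 2*8))² = ((0 - 1/(-5))² + (-4 + 16))² = ((0 - ⅕*(-1))² + 12)² = ((0 + ⅕)² + 12)² = ((⅕)² + 12)² = (1/25 + 12)² = (301/25)² = 90601/625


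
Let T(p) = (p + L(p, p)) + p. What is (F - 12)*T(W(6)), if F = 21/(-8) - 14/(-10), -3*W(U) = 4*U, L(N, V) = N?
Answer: 1587/5 ≈ 317.40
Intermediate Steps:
W(U) = -4*U/3
F = -49/40 (F = 21*(-1/8) - 14*(-1/10) = -21/8 + 7/5 = -49/40 ≈ -1.2250)
T(p) = 3*p (T(p) = (p + p) + p = 2*p + p = 3*p)
(F - 12)*T(W(6)) = (-49/40 - 12)*(3*(-4/3*6)) = -1587*(-8)/40 = -529/40*(-24) = 1587/5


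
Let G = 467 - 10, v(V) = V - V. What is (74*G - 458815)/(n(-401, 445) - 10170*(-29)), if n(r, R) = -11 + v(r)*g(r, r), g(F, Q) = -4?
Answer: -424997/294919 ≈ -1.4411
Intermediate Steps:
v(V) = 0
n(r, R) = -11 (n(r, R) = -11 + 0*(-4) = -11 + 0 = -11)
G = 457
(74*G - 458815)/(n(-401, 445) - 10170*(-29)) = (74*457 - 458815)/(-11 - 10170*(-29)) = (33818 - 458815)/(-11 + 294930) = -424997/294919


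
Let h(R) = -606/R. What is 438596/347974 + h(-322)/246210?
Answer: 2897661257147/2298937207490 ≈ 1.2604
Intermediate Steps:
438596/347974 + h(-322)/246210 = 438596/347974 - 606/(-322)/246210 = 438596*(1/347974) - 606*(-1/322)*(1/246210) = 219298/173987 + (303/161)*(1/246210) = 219298/173987 + 101/13213270 = 2897661257147/2298937207490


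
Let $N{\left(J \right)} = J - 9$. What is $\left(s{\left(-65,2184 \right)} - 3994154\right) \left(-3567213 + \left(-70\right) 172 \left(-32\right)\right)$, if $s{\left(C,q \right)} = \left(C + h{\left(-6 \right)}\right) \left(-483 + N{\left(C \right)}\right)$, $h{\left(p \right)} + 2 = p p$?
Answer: $12654187982571$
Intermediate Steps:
$N{\left(J \right)} = -9 + J$
$h{\left(p \right)} = -2 + p^{2}$ ($h{\left(p \right)} = -2 + p p = -2 + p^{2}$)
$s{\left(C,q \right)} = \left(-492 + C\right) \left(34 + C\right)$ ($s{\left(C,q \right)} = \left(C - \left(2 - \left(-6\right)^{2}\right)\right) \left(-483 + \left(-9 + C\right)\right) = \left(C + \left(-2 + 36\right)\right) \left(-492 + C\right) = \left(C + 34\right) \left(-492 + C\right) = \left(34 + C\right) \left(-492 + C\right) = \left(-492 + C\right) \left(34 + C\right)$)
$\left(s{\left(-65,2184 \right)} - 3994154\right) \left(-3567213 + \left(-70\right) 172 \left(-32\right)\right) = \left(\left(-16728 + \left(-65\right)^{2} - -29770\right) - 3994154\right) \left(-3567213 + \left(-70\right) 172 \left(-32\right)\right) = \left(\left(-16728 + 4225 + 29770\right) - 3994154\right) \left(-3567213 - -385280\right) = \left(17267 - 3994154\right) \left(-3567213 + 385280\right) = \left(-3976887\right) \left(-3181933\right) = 12654187982571$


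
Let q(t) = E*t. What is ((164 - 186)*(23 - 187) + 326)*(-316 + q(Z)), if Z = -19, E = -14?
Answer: -196700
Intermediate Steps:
q(t) = -14*t
((164 - 186)*(23 - 187) + 326)*(-316 + q(Z)) = ((164 - 186)*(23 - 187) + 326)*(-316 - 14*(-19)) = (-22*(-164) + 326)*(-316 + 266) = (3608 + 326)*(-50) = 3934*(-50) = -196700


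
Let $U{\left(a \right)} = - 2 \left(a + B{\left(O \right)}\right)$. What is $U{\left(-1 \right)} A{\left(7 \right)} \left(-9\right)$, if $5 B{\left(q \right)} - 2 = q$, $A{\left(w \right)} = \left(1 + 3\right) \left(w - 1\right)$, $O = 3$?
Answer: $0$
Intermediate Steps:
$A{\left(w \right)} = -4 + 4 w$ ($A{\left(w \right)} = 4 \left(-1 + w\right) = -4 + 4 w$)
$B{\left(q \right)} = \frac{2}{5} + \frac{q}{5}$
$U{\left(a \right)} = -2 - 2 a$ ($U{\left(a \right)} = - 2 \left(a + \left(\frac{2}{5} + \frac{1}{5} \cdot 3\right)\right) = - 2 \left(a + \left(\frac{2}{5} + \frac{3}{5}\right)\right) = - 2 \left(a + 1\right) = - 2 \left(1 + a\right) = -2 - 2 a$)
$U{\left(-1 \right)} A{\left(7 \right)} \left(-9\right) = \left(-2 - -2\right) \left(-4 + 4 \cdot 7\right) \left(-9\right) = \left(-2 + 2\right) \left(-4 + 28\right) \left(-9\right) = 0 \cdot 24 \left(-9\right) = 0 \left(-9\right) = 0$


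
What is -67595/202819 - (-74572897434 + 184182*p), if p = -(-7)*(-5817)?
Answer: 16645883529831553/202819 ≈ 8.2073e+10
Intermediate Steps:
p = -40719 (p = -7*5817 = -40719)
-67595/202819 - (-74572897434 + 184182*p) = -67595/202819 - 184182/(1/(-40719 - 404887)) = -67595*1/202819 - 184182/(1/(-445606)) = -67595/202819 - 184182/(-1/445606) = -67595/202819 - 184182*(-445606) = -67595/202819 + 82072604292 = 16645883529831553/202819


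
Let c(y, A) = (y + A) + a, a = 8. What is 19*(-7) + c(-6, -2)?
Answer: -133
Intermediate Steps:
c(y, A) = 8 + A + y (c(y, A) = (y + A) + 8 = (A + y) + 8 = 8 + A + y)
19*(-7) + c(-6, -2) = 19*(-7) + (8 - 2 - 6) = -133 + 0 = -133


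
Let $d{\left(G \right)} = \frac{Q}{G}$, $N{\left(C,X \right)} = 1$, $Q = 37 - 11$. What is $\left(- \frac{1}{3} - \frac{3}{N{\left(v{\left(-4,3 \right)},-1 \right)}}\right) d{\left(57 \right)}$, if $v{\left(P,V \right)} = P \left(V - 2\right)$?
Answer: $- \frac{260}{171} \approx -1.5205$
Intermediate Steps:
$Q = 26$ ($Q = 37 - 11 = 26$)
$v{\left(P,V \right)} = P \left(-2 + V\right)$
$d{\left(G \right)} = \frac{26}{G}$
$\left(- \frac{1}{3} - \frac{3}{N{\left(v{\left(-4,3 \right)},-1 \right)}}\right) d{\left(57 \right)} = \left(- \frac{1}{3} - \frac{3}{1}\right) \frac{26}{57} = \left(\left(-1\right) \frac{1}{3} - 3\right) 26 \cdot \frac{1}{57} = \left(- \frac{1}{3} - 3\right) \frac{26}{57} = \left(- \frac{10}{3}\right) \frac{26}{57} = - \frac{260}{171}$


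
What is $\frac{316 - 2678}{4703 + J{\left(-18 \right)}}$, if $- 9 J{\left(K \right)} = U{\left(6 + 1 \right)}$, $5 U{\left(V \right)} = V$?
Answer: $- \frac{53145}{105814} \approx -0.50225$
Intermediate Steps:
$U{\left(V \right)} = \frac{V}{5}$
$J{\left(K \right)} = - \frac{7}{45}$ ($J{\left(K \right)} = - \frac{\frac{1}{5} \left(6 + 1\right)}{9} = - \frac{\frac{1}{5} \cdot 7}{9} = \left(- \frac{1}{9}\right) \frac{7}{5} = - \frac{7}{45}$)
$\frac{316 - 2678}{4703 + J{\left(-18 \right)}} = \frac{316 - 2678}{4703 - \frac{7}{45}} = - \frac{2362}{\frac{211628}{45}} = \left(-2362\right) \frac{45}{211628} = - \frac{53145}{105814}$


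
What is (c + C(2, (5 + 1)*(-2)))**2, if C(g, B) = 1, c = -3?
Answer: 4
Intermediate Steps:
(c + C(2, (5 + 1)*(-2)))**2 = (-3 + 1)**2 = (-2)**2 = 4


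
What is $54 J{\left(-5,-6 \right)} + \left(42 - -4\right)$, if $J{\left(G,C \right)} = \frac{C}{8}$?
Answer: $\frac{11}{2} \approx 5.5$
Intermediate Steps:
$J{\left(G,C \right)} = \frac{C}{8}$ ($J{\left(G,C \right)} = C \frac{1}{8} = \frac{C}{8}$)
$54 J{\left(-5,-6 \right)} + \left(42 - -4\right) = 54 \cdot \frac{1}{8} \left(-6\right) + \left(42 - -4\right) = 54 \left(- \frac{3}{4}\right) + \left(42 + 4\right) = - \frac{81}{2} + 46 = \frac{11}{2}$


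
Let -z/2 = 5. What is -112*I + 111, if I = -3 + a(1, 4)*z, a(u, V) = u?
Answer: 1567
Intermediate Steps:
z = -10 (z = -2*5 = -10)
I = -13 (I = -3 + 1*(-10) = -3 - 10 = -13)
-112*I + 111 = -112*(-13) + 111 = 1456 + 111 = 1567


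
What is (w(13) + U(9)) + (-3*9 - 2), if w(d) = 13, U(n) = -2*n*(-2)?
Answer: 20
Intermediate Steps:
U(n) = 4*n
(w(13) + U(9)) + (-3*9 - 2) = (13 + 4*9) + (-3*9 - 2) = (13 + 36) + (-27 - 2) = 49 - 29 = 20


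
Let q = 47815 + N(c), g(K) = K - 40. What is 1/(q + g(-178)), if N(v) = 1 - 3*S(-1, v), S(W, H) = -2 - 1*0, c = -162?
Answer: 1/47604 ≈ 2.1007e-5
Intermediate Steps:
g(K) = -40 + K
S(W, H) = -2 (S(W, H) = -2 + 0 = -2)
N(v) = 7 (N(v) = 1 - 3*(-2) = 1 + 6 = 7)
q = 47822 (q = 47815 + 7 = 47822)
1/(q + g(-178)) = 1/(47822 + (-40 - 178)) = 1/(47822 - 218) = 1/47604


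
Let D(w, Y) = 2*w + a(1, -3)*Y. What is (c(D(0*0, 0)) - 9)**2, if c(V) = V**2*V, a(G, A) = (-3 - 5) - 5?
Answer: 81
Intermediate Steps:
a(G, A) = -13 (a(G, A) = -8 - 5 = -13)
D(w, Y) = -13*Y + 2*w (D(w, Y) = 2*w - 13*Y = -13*Y + 2*w)
c(V) = V**3
(c(D(0*0, 0)) - 9)**2 = ((-13*0 + 2*(0*0))**3 - 9)**2 = ((0 + 2*0)**3 - 9)**2 = ((0 + 0)**3 - 9)**2 = (0**3 - 9)**2 = (0 - 9)**2 = (-9)**2 = 81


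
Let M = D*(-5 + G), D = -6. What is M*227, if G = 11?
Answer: -8172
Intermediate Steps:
M = -36 (M = -6*(-5 + 11) = -6*6 = -36)
M*227 = -36*227 = -8172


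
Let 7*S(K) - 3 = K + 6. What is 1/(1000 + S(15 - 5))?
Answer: 7/7019 ≈ 0.00099729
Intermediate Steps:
S(K) = 9/7 + K/7 (S(K) = 3/7 + (K + 6)/7 = 3/7 + (6 + K)/7 = 3/7 + (6/7 + K/7) = 9/7 + K/7)
1/(1000 + S(15 - 5)) = 1/(1000 + (9/7 + (15 - 5)/7)) = 1/(1000 + (9/7 + (1/7)*10)) = 1/(1000 + (9/7 + 10/7)) = 1/(1000 + 19/7) = 1/(7019/7) = 7/7019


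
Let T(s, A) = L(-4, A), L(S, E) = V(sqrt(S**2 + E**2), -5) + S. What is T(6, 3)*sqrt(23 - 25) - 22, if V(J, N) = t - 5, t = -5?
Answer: -22 - 14*I*sqrt(2) ≈ -22.0 - 19.799*I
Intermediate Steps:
V(J, N) = -10 (V(J, N) = -5 - 5 = -10)
L(S, E) = -10 + S
T(s, A) = -14 (T(s, A) = -10 - 4 = -14)
T(6, 3)*sqrt(23 - 25) - 22 = -14*sqrt(23 - 25) - 22 = -14*I*sqrt(2) - 22 = -22 - 14*I*sqrt(2)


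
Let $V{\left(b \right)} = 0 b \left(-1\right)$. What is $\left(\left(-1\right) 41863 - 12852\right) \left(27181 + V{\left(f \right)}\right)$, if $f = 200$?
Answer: $-1487208415$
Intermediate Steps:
$V{\left(b \right)} = 0$ ($V{\left(b \right)} = 0 \left(-1\right) = 0$)
$\left(\left(-1\right) 41863 - 12852\right) \left(27181 + V{\left(f \right)}\right) = \left(\left(-1\right) 41863 - 12852\right) \left(27181 + 0\right) = \left(-41863 - 12852\right) 27181 = \left(-54715\right) 27181 = -1487208415$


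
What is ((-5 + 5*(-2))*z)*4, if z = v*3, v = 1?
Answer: -180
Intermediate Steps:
z = 3 (z = 1*3 = 3)
((-5 + 5*(-2))*z)*4 = ((-5 + 5*(-2))*3)*4 = ((-5 - 10)*3)*4 = -15*3*4 = -45*4 = -180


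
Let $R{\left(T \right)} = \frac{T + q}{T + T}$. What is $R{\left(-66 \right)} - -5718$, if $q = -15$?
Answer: $\frac{251619}{44} \approx 5718.6$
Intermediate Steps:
$R{\left(T \right)} = \frac{-15 + T}{2 T}$ ($R{\left(T \right)} = \frac{T - 15}{T + T} = \frac{-15 + T}{2 T}$)
$R{\left(-66 \right)} - -5718 = \frac{-15 - 66}{2 \left(-66\right)} - -5718 = \frac{1}{2} \left(- \frac{1}{66}\right) \left(-81\right) + 5718 = \frac{27}{44} + 5718 = \frac{251619}{44}$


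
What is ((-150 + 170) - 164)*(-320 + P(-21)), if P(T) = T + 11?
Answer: 47520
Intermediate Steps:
P(T) = 11 + T
((-150 + 170) - 164)*(-320 + P(-21)) = ((-150 + 170) - 164)*(-320 + (11 - 21)) = (20 - 164)*(-320 - 10) = -144*(-330) = 47520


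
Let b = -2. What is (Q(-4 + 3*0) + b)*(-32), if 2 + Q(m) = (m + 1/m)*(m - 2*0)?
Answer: -416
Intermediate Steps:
Q(m) = -2 + m*(m + 1/m) (Q(m) = -2 + (m + 1/m)*(m - 2*0) = -2 + (m + 1/m)*(m + 0) = -2 + (m + 1/m)*m = -2 + m*(m + 1/m))
(Q(-4 + 3*0) + b)*(-32) = ((-1 + (-4 + 3*0)²) - 2)*(-32) = ((-1 + (-4 + 0)²) - 2)*(-32) = ((-1 + (-4)²) - 2)*(-32) = ((-1 + 16) - 2)*(-32) = (15 - 2)*(-32) = 13*(-32) = -416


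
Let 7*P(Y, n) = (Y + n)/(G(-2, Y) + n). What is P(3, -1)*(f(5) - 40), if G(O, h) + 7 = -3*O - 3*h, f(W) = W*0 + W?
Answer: 10/11 ≈ 0.90909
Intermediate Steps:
f(W) = W (f(W) = 0 + W = W)
G(O, h) = -7 - 3*O - 3*h (G(O, h) = -7 + (-3*O - 3*h) = -7 - 3*O - 3*h)
P(Y, n) = (Y + n)/(7*(-1 + n - 3*Y)) (P(Y, n) = ((Y + n)/((-7 - 3*(-2) - 3*Y) + n))/7 = ((Y + n)/((-7 + 6 - 3*Y) + n))/7 = ((Y + n)/((-1 - 3*Y) + n))/7 = ((Y + n)/(-1 + n - 3*Y))/7 = (Y + n)/(7*(-1 + n - 3*Y)))
P(3, -1)*(f(5) - 40) = ((3 - 1)/(7*(-1 - 1 - 3*3)))*(5 - 40) = ((⅐)*2/(-1 - 1 - 9))*(-35) = ((⅐)*2/(-11))*(-35) = ((⅐)*(-1/11)*2)*(-35) = -2/77*(-35) = 10/11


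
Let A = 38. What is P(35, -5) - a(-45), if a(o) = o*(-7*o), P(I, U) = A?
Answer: 14213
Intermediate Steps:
P(I, U) = 38
a(o) = -7*o²
P(35, -5) - a(-45) = 38 - (-7)*(-45)² = 38 - (-7)*2025 = 38 - 1*(-14175) = 38 + 14175 = 14213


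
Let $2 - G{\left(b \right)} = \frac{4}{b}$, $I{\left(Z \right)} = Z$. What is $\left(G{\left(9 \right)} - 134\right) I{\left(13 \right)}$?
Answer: $- \frac{15496}{9} \approx -1721.8$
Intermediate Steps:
$G{\left(b \right)} = 2 - \frac{4}{b}$
$\left(G{\left(9 \right)} - 134\right) I{\left(13 \right)} = \left(\left(2 - \frac{4}{9}\right) - 134\right) 13 = \left(\frac{14}{9} - 134\right) 13 = \left(- \frac{1192}{9}\right) 13 = - \frac{15496}{9}$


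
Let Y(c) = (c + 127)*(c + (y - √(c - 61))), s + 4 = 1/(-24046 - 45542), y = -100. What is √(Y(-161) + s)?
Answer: √(1193135665547 + 4573462536*I*√222)/11598 ≈ 94.219 + 2.6884*I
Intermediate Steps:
s = -278353/69588 (s = -4 + 1/(-24046 - 45542) = -4 + 1/(-69588) = -4 - 1/69588 = -278353/69588 ≈ -4.0000)
Y(c) = (127 + c)*(-100 + c - √(-61 + c)) (Y(c) = (c + 127)*(c + (-100 - √(c - 61))) = (127 + c)*(c + (-100 - √(-61 + c))) = (127 + c)*(-100 + c - √(-61 + c)))
√(Y(-161) + s) = √((-12700 + (-161)² - 127*√(-61 - 161) + 27*(-161) - 1*(-161)*√(-61 - 161)) - 278353/69588) = √((-12700 + 25921 - 127*I*√222 - 4347 - 1*(-161)*√(-222)) - 278353/69588) = √((-12700 + 25921 - 127*I*√222 - 4347 - 1*(-161)*I*√222) - 278353/69588) = √((-12700 + 25921 - 127*I*√222 - 4347 + 161*I*√222) - 278353/69588) = √((8874 + 34*I*√222) - 278353/69588) = √(617245559/69588 + 34*I*√222)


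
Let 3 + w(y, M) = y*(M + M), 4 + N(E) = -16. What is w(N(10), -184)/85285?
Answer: 7357/85285 ≈ 0.086264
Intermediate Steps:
N(E) = -20 (N(E) = -4 - 16 = -20)
w(y, M) = -3 + 2*M*y (w(y, M) = -3 + y*(M + M) = -3 + y*(2*M) = -3 + 2*M*y)
w(N(10), -184)/85285 = (-3 + 2*(-184)*(-20))/85285 = (-3 + 7360)*(1/85285) = 7357*(1/85285) = 7357/85285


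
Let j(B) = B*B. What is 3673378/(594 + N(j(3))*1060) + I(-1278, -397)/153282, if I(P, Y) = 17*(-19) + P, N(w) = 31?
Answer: 281504583371/2563948014 ≈ 109.79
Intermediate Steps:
j(B) = B²
I(P, Y) = -323 + P
3673378/(594 + N(j(3))*1060) + I(-1278, -397)/153282 = 3673378/(594 + 31*1060) + (-323 - 1278)/153282 = 3673378/(594 + 32860) - 1601*1/153282 = 3673378/33454 - 1601/153282 = 3673378*(1/33454) - 1601/153282 = 1836689/16727 - 1601/153282 = 281504583371/2563948014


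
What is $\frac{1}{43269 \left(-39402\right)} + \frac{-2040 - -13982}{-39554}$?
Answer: $- \frac{10179869178775}{33717513374226} \approx -0.30192$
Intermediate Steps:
$\frac{1}{43269 \left(-39402\right)} + \frac{-2040 - -13982}{-39554} = \frac{1}{43269} \left(- \frac{1}{39402}\right) + \left(-2040 + 13982\right) \left(- \frac{1}{39554}\right) = - \frac{1}{1704885138} + 11942 \left(- \frac{1}{39554}\right) = - \frac{1}{1704885138} - \frac{5971}{19777} = - \frac{10179869178775}{33717513374226}$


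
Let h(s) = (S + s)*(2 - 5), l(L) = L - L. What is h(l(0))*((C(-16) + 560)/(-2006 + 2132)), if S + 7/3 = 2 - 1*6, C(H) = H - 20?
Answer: 4978/63 ≈ 79.016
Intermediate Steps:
C(H) = -20 + H
S = -19/3 (S = -7/3 + (2 - 1*6) = -7/3 + (2 - 6) = -7/3 - 4 = -19/3 ≈ -6.3333)
l(L) = 0
h(s) = 19 - 3*s (h(s) = (-19/3 + s)*(2 - 5) = (-19/3 + s)*(-3) = 19 - 3*s)
h(l(0))*((C(-16) + 560)/(-2006 + 2132)) = (19 - 3*0)*(((-20 - 16) + 560)/(-2006 + 2132)) = (19 + 0)*((-36 + 560)/126) = 19*(524*(1/126)) = 19*(262/63) = 4978/63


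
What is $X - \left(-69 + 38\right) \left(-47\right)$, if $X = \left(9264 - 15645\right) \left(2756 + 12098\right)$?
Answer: $-94784831$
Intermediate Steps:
$X = -94783374$ ($X = \left(-6381\right) 14854 = -94783374$)
$X - \left(-69 + 38\right) \left(-47\right) = -94783374 - \left(-69 + 38\right) \left(-47\right) = -94783374 - \left(-31\right) \left(-47\right) = -94783374 - 1457 = -94784831$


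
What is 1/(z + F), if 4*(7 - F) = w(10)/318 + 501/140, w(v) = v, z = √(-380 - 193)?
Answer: 48341685840/4837576889041 - 7928121600*I*√573/4837576889041 ≈ 0.009993 - 0.03923*I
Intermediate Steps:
z = I*√573 (z = √(-573) = I*√573 ≈ 23.937*I)
F = 542921/89040 (F = 7 - (10/318 + 501/140)/4 = 7 - (10*(1/318) + 501*(1/140))/4 = 7 - (5/159 + 501/140)/4 = 7 - ¼*80359/22260 = 7 - 80359/89040 = 542921/89040 ≈ 6.0975)
1/(z + F) = 1/(I*√573 + 542921/89040) = 1/(542921/89040 + I*√573)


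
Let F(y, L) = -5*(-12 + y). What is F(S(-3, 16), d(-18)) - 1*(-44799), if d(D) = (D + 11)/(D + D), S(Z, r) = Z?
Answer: 44874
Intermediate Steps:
d(D) = (11 + D)/(2*D) (d(D) = (11 + D)/((2*D)) = (11 + D)*(1/(2*D)) = (11 + D)/(2*D))
F(y, L) = 60 - 5*y
F(S(-3, 16), d(-18)) - 1*(-44799) = (60 - 5*(-3)) - 1*(-44799) = (60 + 15) + 44799 = 75 + 44799 = 44874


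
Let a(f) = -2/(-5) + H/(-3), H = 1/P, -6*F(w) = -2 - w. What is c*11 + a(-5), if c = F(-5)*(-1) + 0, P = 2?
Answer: 86/15 ≈ 5.7333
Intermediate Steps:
F(w) = ⅓ + w/6 (F(w) = -(-2 - w)/6 = ⅓ + w/6)
c = ½ (c = (⅓ + (⅙)*(-5))*(-1) + 0 = (⅓ - ⅚)*(-1) + 0 = -½*(-1) + 0 = ½ + 0 = ½ ≈ 0.50000)
H = ½ (H = 1/2 = ½ ≈ 0.50000)
a(f) = 7/30 (a(f) = -2/(-5) + (½)/(-3) = -2*(-⅕) + (½)*(-⅓) = ⅖ - ⅙ = 7/30)
c*11 + a(-5) = (½)*11 + 7/30 = 11/2 + 7/30 = 86/15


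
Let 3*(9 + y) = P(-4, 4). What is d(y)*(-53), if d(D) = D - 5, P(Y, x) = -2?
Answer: 2332/3 ≈ 777.33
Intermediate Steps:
y = -29/3 (y = -9 + (1/3)*(-2) = -9 - 2/3 = -29/3 ≈ -9.6667)
d(D) = -5 + D
d(y)*(-53) = (-5 - 29/3)*(-53) = -44/3*(-53) = 2332/3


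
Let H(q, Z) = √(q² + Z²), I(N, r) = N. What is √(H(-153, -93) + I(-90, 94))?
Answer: √(-90 + 3*√3562) ≈ 9.4365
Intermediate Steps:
H(q, Z) = √(Z² + q²)
√(H(-153, -93) + I(-90, 94)) = √(√((-93)² + (-153)²) - 90) = √(√(8649 + 23409) - 90) = √(√32058 - 90) = √(3*√3562 - 90) = √(-90 + 3*√3562)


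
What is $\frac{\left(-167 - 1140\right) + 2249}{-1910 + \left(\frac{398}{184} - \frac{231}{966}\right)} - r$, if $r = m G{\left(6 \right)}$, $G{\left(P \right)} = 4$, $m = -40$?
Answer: $\frac{28000216}{175543} \approx 159.51$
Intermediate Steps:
$r = -160$ ($r = \left(-40\right) 4 = -160$)
$\frac{\left(-167 - 1140\right) + 2249}{-1910 + \left(\frac{398}{184} - \frac{231}{966}\right)} - r = \frac{\left(-167 - 1140\right) + 2249}{-1910 + \left(\frac{398}{184} - \frac{231}{966}\right)} - -160 = \frac{-1307 + 2249}{-1910 + \left(398 \cdot \frac{1}{184} - \frac{11}{46}\right)} + 160 = \frac{942}{-1910 + \left(\frac{199}{92} - \frac{11}{46}\right)} + 160 = \frac{942}{-1910 + \frac{177}{92}} + 160 = \frac{942}{- \frac{175543}{92}} + 160 = 942 \left(- \frac{92}{175543}\right) + 160 = - \frac{86664}{175543} + 160 = \frac{28000216}{175543}$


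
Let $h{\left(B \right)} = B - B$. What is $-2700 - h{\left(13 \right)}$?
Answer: $-2700$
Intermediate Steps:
$h{\left(B \right)} = 0$
$-2700 - h{\left(13 \right)} = -2700 - 0 = -2700 + 0 = -2700$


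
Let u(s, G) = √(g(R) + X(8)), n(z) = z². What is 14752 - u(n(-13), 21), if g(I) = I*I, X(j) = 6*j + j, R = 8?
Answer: 14752 - 2*√30 ≈ 14741.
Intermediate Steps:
X(j) = 7*j
g(I) = I²
u(s, G) = 2*√30 (u(s, G) = √(8² + 7*8) = √(64 + 56) = √120 = 2*√30)
14752 - u(n(-13), 21) = 14752 - 2*√30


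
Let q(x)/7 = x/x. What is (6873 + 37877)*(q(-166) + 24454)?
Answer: 1094629750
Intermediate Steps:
q(x) = 7 (q(x) = 7*(x/x) = 7*1 = 7)
(6873 + 37877)*(q(-166) + 24454) = (6873 + 37877)*(7 + 24454) = 44750*24461 = 1094629750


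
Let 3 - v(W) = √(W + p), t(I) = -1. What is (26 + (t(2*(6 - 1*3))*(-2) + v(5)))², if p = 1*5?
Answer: (31 - √10)² ≈ 774.94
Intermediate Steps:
p = 5
v(W) = 3 - √(5 + W) (v(W) = 3 - √(W + 5) = 3 - √(5 + W))
(26 + (t(2*(6 - 1*3))*(-2) + v(5)))² = (26 + (-1*(-2) + (3 - √(5 + 5))))² = (26 + (2 + (3 - √10)))² = (26 + (5 - √10))² = (31 - √10)²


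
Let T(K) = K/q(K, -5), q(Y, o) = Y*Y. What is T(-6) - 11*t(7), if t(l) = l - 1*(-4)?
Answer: -727/6 ≈ -121.17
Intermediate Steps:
t(l) = 4 + l (t(l) = l + 4 = 4 + l)
q(Y, o) = Y**2
T(K) = 1/K (T(K) = K/(K**2) = K/K**2 = 1/K)
T(-6) - 11*t(7) = 1/(-6) - 11*(4 + 7) = -1/6 - 11*11 = -1/6 - 121 = -727/6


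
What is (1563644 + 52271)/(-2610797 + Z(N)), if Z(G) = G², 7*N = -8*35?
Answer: -1615915/2609197 ≈ -0.61932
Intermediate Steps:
N = -40 (N = (-8*35)/7 = (⅐)*(-280) = -40)
(1563644 + 52271)/(-2610797 + Z(N)) = (1563644 + 52271)/(-2610797 + (-40)²) = 1615915/(-2610797 + 1600) = 1615915/(-2609197) = 1615915*(-1/2609197) = -1615915/2609197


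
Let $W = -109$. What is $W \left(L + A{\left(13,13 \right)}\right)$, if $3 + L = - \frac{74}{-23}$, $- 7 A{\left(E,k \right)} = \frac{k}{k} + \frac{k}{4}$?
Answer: $\frac{27359}{644} \approx 42.483$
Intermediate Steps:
$A{\left(E,k \right)} = - \frac{1}{7} - \frac{k}{28}$ ($A{\left(E,k \right)} = - \frac{\frac{k}{k} + \frac{k}{4}}{7} = - \frac{1 + k \frac{1}{4}}{7} = - \frac{1 + \frac{k}{4}}{7} = - \frac{1}{7} - \frac{k}{28}$)
$L = \frac{5}{23}$ ($L = -3 - \frac{74}{-23} = -3 - - \frac{74}{23} = -3 + \frac{74}{23} = \frac{5}{23} \approx 0.21739$)
$W \left(L + A{\left(13,13 \right)}\right) = - 109 \left(\frac{5}{23} - \frac{17}{28}\right) = \left(-109\right) \left(- \frac{251}{644}\right) = \frac{27359}{644}$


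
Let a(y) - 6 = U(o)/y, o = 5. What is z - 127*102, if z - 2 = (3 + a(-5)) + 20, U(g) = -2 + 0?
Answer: -64613/5 ≈ -12923.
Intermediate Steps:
U(g) = -2
a(y) = 6 - 2/y
z = 157/5 (z = 2 + ((3 + (6 - 2/(-5))) + 20) = 2 + ((3 + (6 - 2*(-⅕))) + 20) = 2 + ((3 + (6 + ⅖)) + 20) = 2 + ((3 + 32/5) + 20) = 2 + (47/5 + 20) = 2 + 147/5 = 157/5 ≈ 31.400)
z - 127*102 = 157/5 - 127*102 = 157/5 - 12954 = -64613/5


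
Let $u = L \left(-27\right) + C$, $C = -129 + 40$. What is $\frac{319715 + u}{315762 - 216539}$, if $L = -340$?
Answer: $\frac{328806}{99223} \approx 3.3138$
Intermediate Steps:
$C = -89$
$u = 9091$ ($u = \left(-340\right) \left(-27\right) - 89 = 9180 - 89 = 9091$)
$\frac{319715 + u}{315762 - 216539} = \frac{319715 + 9091}{315762 - 216539} = \frac{328806}{99223}$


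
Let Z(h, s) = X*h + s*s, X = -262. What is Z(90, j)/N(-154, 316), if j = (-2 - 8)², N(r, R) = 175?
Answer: -388/5 ≈ -77.600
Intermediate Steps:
j = 100 (j = (-10)² = 100)
Z(h, s) = s² - 262*h (Z(h, s) = -262*h + s*s = -262*h + s² = s² - 262*h)
Z(90, j)/N(-154, 316) = (100² - 262*90)/175 = (10000 - 23580)*(1/175) = -13580*1/175 = -388/5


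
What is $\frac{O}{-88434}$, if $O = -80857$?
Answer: $\frac{80857}{88434} \approx 0.91432$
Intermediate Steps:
$\frac{O}{-88434} = - \frac{80857}{-88434} = \left(-80857\right) \left(- \frac{1}{88434}\right) = \frac{80857}{88434}$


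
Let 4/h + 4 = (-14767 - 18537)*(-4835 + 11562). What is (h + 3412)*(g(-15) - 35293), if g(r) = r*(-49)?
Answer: -6604127736765130/56009003 ≈ -1.1791e+8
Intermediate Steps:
h = -1/56009003 (h = 4/(-4 + (-14767 - 18537)*(-4835 + 11562)) = 4/(-4 - 33304*6727) = 4/(-4 - 224036008) = 4/(-224036012) = 4*(-1/224036012) = -1/56009003 ≈ -1.7854e-8)
g(r) = -49*r
(h + 3412)*(g(-15) - 35293) = (-1/56009003 + 3412)*(-49*(-15) - 35293) = 191102718235*(735 - 35293)/56009003 = (191102718235/56009003)*(-34558) = -6604127736765130/56009003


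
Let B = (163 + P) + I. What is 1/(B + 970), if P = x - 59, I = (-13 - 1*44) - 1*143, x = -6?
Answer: 1/868 ≈ 0.0011521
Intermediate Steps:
I = -200 (I = (-13 - 44) - 143 = -57 - 143 = -200)
P = -65 (P = -6 - 59 = -65)
B = -102 (B = (163 - 65) - 200 = 98 - 200 = -102)
1/(B + 970) = 1/(-102 + 970) = 1/868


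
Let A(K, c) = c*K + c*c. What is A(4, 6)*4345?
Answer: 260700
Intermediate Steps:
A(K, c) = c² + K*c (A(K, c) = K*c + c² = c² + K*c)
A(4, 6)*4345 = (6*(4 + 6))*4345 = (6*10)*4345 = 60*4345 = 260700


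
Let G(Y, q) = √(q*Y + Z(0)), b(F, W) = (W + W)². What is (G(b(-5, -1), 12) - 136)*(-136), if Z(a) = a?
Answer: 18496 - 544*√3 ≈ 17554.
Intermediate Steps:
b(F, W) = 4*W² (b(F, W) = (2*W)² = 4*W²)
G(Y, q) = √(Y*q) (G(Y, q) = √(q*Y + 0) = √(Y*q + 0) = √(Y*q))
(G(b(-5, -1), 12) - 136)*(-136) = (√((4*(-1)²)*12) - 136)*(-136) = (√((4*1)*12) - 136)*(-136) = (√(4*12) - 136)*(-136) = (√48 - 136)*(-136) = (4*√3 - 136)*(-136) = (-136 + 4*√3)*(-136) = 18496 - 544*√3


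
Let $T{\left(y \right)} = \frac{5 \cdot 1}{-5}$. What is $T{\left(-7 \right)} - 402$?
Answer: $-403$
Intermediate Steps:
$T{\left(y \right)} = -1$ ($T{\left(y \right)} = 5 \left(- \frac{1}{5}\right) = -1$)
$T{\left(-7 \right)} - 402 = -1 - 402 = -403$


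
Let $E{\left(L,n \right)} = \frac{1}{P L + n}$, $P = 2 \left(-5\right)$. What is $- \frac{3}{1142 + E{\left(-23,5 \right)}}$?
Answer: $- \frac{235}{89457} \approx -0.002627$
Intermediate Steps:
$P = -10$
$E{\left(L,n \right)} = \frac{1}{n - 10 L}$ ($E{\left(L,n \right)} = \frac{1}{- 10 L + n} = \frac{1}{n - 10 L}$)
$- \frac{3}{1142 + E{\left(-23,5 \right)}} = - \frac{3}{1142 + \frac{1}{5 - -230}} = - \frac{3}{1142 + \frac{1}{5 + 230}} = - \frac{3}{1142 + \frac{1}{235}} = - \frac{3}{\frac{268371}{235}} = \left(-3\right) \frac{235}{268371} = - \frac{235}{89457}$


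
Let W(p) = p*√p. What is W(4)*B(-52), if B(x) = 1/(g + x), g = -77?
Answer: -8/129 ≈ -0.062016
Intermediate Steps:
B(x) = 1/(-77 + x)
W(p) = p^(3/2)
W(4)*B(-52) = 4^(3/2)/(-77 - 52) = 8/(-129) = 8*(-1/129) = -8/129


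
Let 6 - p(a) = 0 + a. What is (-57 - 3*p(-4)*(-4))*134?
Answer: 8442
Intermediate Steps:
p(a) = 6 - a (p(a) = 6 - (0 + a) = 6 - a)
(-57 - 3*p(-4)*(-4))*134 = (-57 - 3*(6 - 1*(-4))*(-4))*134 = (-57 - 3*(6 + 4)*(-4))*134 = (-57 - 3*10*(-4))*134 = (-57 - 30*(-4))*134 = (-57 + 120)*134 = 63*134 = 8442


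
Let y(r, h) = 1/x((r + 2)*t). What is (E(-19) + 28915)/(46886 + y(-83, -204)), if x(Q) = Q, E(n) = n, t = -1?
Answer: 2340576/3797767 ≈ 0.61630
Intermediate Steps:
y(r, h) = 1/(-2 - r) (y(r, h) = 1/((r + 2)*(-1)) = 1/((2 + r)*(-1)) = 1/(-2 - r))
(E(-19) + 28915)/(46886 + y(-83, -204)) = (-19 + 28915)/(46886 - 1/(2 - 83)) = 28896/(46886 - 1/(-81)) = 28896/(46886 - 1*(-1/81)) = 28896/(46886 + 1/81) = 28896/(3797767/81) = 28896*(81/3797767) = 2340576/3797767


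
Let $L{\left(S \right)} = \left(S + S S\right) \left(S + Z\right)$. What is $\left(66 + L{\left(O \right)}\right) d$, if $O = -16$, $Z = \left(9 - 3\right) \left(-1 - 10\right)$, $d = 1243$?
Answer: $-24380202$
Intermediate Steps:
$Z = -66$ ($Z = 6 \left(-11\right) = -66$)
$L{\left(S \right)} = \left(-66 + S\right) \left(S + S^{2}\right)$ ($L{\left(S \right)} = \left(S + S S\right) \left(S - 66\right) = \left(S + S^{2}\right) \left(-66 + S\right) = \left(-66 + S\right) \left(S + S^{2}\right)$)
$\left(66 + L{\left(O \right)}\right) d = \left(66 - 16 \left(-66 + \left(-16\right)^{2} - -1040\right)\right) 1243 = \left(66 - 16 \left(-66 + 256 + 1040\right)\right) 1243 = \left(66 - 19680\right) 1243 = \left(-19614\right) 1243 = -24380202$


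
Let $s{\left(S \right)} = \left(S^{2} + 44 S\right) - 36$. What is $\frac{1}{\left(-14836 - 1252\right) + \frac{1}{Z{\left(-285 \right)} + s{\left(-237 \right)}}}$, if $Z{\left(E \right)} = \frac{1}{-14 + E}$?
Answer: $- \frac{13665794}{219855293573} \approx -6.2158 \cdot 10^{-5}$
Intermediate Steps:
$s{\left(S \right)} = -36 + S^{2} + 44 S$
$\frac{1}{\left(-14836 - 1252\right) + \frac{1}{Z{\left(-285 \right)} + s{\left(-237 \right)}}} = \frac{1}{\left(-14836 - 1252\right) + \frac{1}{\frac{1}{-14 - 285} + \left(-36 + \left(-237\right)^{2} + 44 \left(-237\right)\right)}} = \frac{1}{\left(-14836 - 1252\right) + \frac{1}{\frac{1}{-299} - -45705}} = \frac{1}{-16088 + \frac{1}{- \frac{1}{299} + 45705}} = \frac{1}{-16088 + \frac{1}{\frac{13665794}{299}}} = \frac{1}{-16088 + \frac{299}{13665794}} = \frac{1}{- \frac{219855293573}{13665794}} = - \frac{13665794}{219855293573}$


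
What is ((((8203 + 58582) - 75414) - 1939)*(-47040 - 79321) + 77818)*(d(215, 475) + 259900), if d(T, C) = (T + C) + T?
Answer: 348294871157130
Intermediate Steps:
d(T, C) = C + 2*T (d(T, C) = (C + T) + T = C + 2*T)
((((8203 + 58582) - 75414) - 1939)*(-47040 - 79321) + 77818)*(d(215, 475) + 259900) = ((((8203 + 58582) - 75414) - 1939)*(-47040 - 79321) + 77818)*((475 + 2*215) + 259900) = (((66785 - 75414) - 1939)*(-126361) + 77818)*((475 + 430) + 259900) = ((-8629 - 1939)*(-126361) + 77818)*(905 + 259900) = (-10568*(-126361) + 77818)*260805 = (1335383048 + 77818)*260805 = 1335460866*260805 = 348294871157130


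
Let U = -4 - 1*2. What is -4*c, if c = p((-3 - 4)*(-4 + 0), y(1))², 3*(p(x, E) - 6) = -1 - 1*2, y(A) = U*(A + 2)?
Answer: -100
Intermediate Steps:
U = -6 (U = -4 - 2 = -6)
y(A) = -12 - 6*A (y(A) = -6*(A + 2) = -6*(2 + A) = -12 - 6*A)
p(x, E) = 5 (p(x, E) = 6 + (-1 - 1*2)/3 = 6 + (-1 - 2)/3 = 6 + (⅓)*(-3) = 6 - 1 = 5)
c = 25 (c = 5² = 25)
-4*c = -4*25 = -100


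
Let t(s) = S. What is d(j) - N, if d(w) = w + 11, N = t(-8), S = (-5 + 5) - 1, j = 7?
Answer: 19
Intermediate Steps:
S = -1 (S = 0 - 1 = -1)
t(s) = -1
N = -1
d(w) = 11 + w
d(j) - N = (11 + 7) - 1*(-1) = 18 + 1 = 19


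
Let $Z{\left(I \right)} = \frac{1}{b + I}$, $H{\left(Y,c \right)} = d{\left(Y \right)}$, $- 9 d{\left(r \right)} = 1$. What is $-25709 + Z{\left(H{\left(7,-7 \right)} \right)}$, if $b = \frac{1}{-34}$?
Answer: $- \frac{1105793}{43} \approx -25716.0$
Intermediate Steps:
$d{\left(r \right)} = - \frac{1}{9}$ ($d{\left(r \right)} = \left(- \frac{1}{9}\right) 1 = - \frac{1}{9}$)
$H{\left(Y,c \right)} = - \frac{1}{9}$
$b = - \frac{1}{34} \approx -0.029412$
$Z{\left(I \right)} = \frac{1}{- \frac{1}{34} + I}$
$-25709 + Z{\left(H{\left(7,-7 \right)} \right)} = -25709 + \frac{34}{-1 + 34 \left(- \frac{1}{9}\right)} = -25709 + \frac{34}{-1 - \frac{34}{9}} = -25709 + \frac{34}{- \frac{43}{9}} = -25709 + 34 \left(- \frac{9}{43}\right) = -25709 - \frac{306}{43} = - \frac{1105793}{43}$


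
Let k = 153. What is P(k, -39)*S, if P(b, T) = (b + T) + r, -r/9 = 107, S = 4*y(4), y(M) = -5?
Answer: 16980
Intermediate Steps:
S = -20 (S = 4*(-5) = -20)
r = -963 (r = -9*107 = -963)
P(b, T) = -963 + T + b (P(b, T) = (b + T) - 963 = (T + b) - 963 = -963 + T + b)
P(k, -39)*S = (-963 - 39 + 153)*(-20) = -849*(-20) = 16980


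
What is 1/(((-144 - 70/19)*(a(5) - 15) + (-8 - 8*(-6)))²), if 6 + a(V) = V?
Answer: 361/2084470336 ≈ 1.7319e-7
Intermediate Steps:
a(V) = -6 + V
1/(((-144 - 70/19)*(a(5) - 15) + (-8 - 8*(-6)))²) = 1/(((-144 - 70/19)*((-6 + 5) - 15) + (-8 - 8*(-6)))²) = 1/(((-144 - 70*1/19)*(-1 - 15) + (-8 + 48))²) = 1/(((-144 - 70/19)*(-16) + 40)²) = 1/((-2806/19*(-16) + 40)²) = 1/((44896/19 + 40)²) = 1/((45656/19)²) = 1/(2084470336/361) = 361/2084470336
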